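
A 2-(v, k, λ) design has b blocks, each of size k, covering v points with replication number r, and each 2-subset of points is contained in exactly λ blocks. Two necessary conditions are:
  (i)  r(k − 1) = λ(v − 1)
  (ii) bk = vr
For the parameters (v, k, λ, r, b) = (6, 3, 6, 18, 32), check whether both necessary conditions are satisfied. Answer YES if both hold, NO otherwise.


Condition (i): r(k − 1) = 18·2 = 36; λ(v − 1) = 6·5 = 30. Match? NO.
Condition (ii): bk = 32·3 = 96; vr = 6·18 = 108. Match? NO.
Both conditions hold? NO.

NO


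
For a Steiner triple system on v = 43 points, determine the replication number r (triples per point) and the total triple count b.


An STS(v) is a 2-(v, 3, 1) BIBD: block size k = 3, λ = 1.
Replication: r(k − 1) = λ(v − 1) ⇒ r·2 = 43 − 1 = 42 ⇒ r = 21.
Block count: bk = vr ⇒ b·3 = 43·21 = 903 ⇒ b = 301.
(Check via b = v(v − 1)/6 = 43·42/6 = 1806/6 = 301.)

r = 21, b = 301.


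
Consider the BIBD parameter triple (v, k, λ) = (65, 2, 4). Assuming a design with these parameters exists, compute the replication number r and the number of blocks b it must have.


Any 2-(v, k, λ) BIBD satisfies two necessary conditions:
  (i)  Each point sits in r blocks, and counting incidences through any fixed point gives r(k − 1) = λ(v − 1), so r = λ(v − 1)/(k − 1).
  (ii) Total incidences bk = vr, so b = vr/k.
Step 1: r = λ(v − 1)/(k − 1) = 4·(65 − 1)/(2 − 1) = 4·64/1 = 256/1 = 256.
Step 2: b = vr/k = 65·256/2 = 16640/2 = 8320.
Check integrality: r = 256 ∈ Z ✓, b = 8320 ∈ Z ✓.
(These identities are necessary conditions: they determine r and b for any design with these parameters, but do not by themselves prove that one exists.)

r = 256, b = 8320.


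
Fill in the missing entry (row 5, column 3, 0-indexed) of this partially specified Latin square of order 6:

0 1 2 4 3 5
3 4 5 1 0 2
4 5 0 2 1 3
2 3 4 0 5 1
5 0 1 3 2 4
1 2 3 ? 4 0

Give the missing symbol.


Row 5 contains symbols [0, 1, 2, 3, 4] — missing [5].
Column 3 contains symbols [0, 1, 2, 3, 4] — missing [5].
The missing symbol must appear in both missing sets; intersection = [5].
Therefore the hidden value is 5.

Missing value = 5.


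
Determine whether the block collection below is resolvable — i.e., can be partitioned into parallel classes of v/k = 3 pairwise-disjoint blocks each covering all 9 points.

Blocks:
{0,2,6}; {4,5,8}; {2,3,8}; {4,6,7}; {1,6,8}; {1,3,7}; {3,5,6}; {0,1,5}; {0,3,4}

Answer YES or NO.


v = 9, block size k = 3, number of blocks = 9.
For resolvability, blocks must partition into parallel classes of size v/k = 3.
Total blocks must therefore be a multiple of 3: 9 = 3·3 + 0 ⇒ divisible ✓.
Consider block {1,6,8}. The only other block(s) in the collection disjoint from it are {0,3,4} — just 1 block(s). Any parallel class containing {1,6,8} would need 2 other blocks each disjoint from it, so no parallel class of size 3 can contain {1,6,8}.
Since every block must belong to some parallel class in a resolution, the collection cannot be partitioned into parallel classes.
Resolvable? NO.

NO


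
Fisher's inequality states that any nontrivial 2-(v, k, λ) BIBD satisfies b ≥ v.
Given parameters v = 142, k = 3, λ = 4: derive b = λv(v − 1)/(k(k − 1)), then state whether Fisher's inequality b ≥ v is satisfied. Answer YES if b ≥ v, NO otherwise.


r = λ(v − 1)/(k − 1) = 4·141/2 = 282.
b = vr/k = 142·282/3 = 13348.
Fisher's inequality: b ≥ v ⇔ 13348 ≥ 142? YES.

YES


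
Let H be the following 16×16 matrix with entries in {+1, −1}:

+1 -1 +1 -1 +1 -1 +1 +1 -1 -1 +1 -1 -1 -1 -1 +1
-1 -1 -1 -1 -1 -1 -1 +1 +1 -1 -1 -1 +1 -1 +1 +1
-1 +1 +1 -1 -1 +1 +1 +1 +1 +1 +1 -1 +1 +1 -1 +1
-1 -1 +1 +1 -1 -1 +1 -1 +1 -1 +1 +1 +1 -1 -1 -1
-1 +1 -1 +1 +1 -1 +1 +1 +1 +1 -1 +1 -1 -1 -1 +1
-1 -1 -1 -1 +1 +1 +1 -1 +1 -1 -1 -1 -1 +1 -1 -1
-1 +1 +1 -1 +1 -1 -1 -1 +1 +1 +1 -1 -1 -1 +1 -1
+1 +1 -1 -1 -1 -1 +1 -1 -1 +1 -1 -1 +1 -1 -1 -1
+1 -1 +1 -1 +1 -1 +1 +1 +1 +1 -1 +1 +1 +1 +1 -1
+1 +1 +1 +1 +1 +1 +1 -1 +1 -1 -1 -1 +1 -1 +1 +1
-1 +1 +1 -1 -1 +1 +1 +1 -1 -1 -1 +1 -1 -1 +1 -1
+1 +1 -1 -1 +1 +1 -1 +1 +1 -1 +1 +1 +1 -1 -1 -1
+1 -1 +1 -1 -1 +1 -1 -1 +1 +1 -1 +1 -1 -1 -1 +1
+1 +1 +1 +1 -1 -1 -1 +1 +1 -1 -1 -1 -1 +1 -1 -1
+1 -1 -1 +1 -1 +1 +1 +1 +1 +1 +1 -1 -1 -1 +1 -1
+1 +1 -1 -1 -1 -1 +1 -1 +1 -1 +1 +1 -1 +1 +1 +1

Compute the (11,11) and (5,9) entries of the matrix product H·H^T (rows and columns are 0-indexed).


Row 5 of H: [-1, -1, -1, -1, 1, 1, 1, -1, 1, -1, -1, -1, -1, 1, -1, -1].
Row 9 of H: [1, 1, 1, 1, 1, 1, 1, -1, 1, -1, -1, -1, 1, -1, 1, 1].
Row 11 of H: [1, 1, -1, -1, 1, 1, -1, 1, 1, -1, 1, 1, 1, -1, -1, -1].
(H·H^T)[11][11] = Σ_j H[11][j]·H[11][j] = (1)² + (1)² + (-1)² + (-1)² + (1)² + (1)² + (-1)² + (1)² + (1)² + (-1)² + (1)² + (1)² + (1)² + (-1)² + (-1)² + (-1)² = 1 + 1 + 1 + 1 + 1 + 1 + 1 + 1 + 1 + 1 + 1 + 1 + 1 + 1 + 1 + 1 = 16.
(H·H^T)[5][9] = Σ_j H[5][j]·H[9][j] = (-1)·(1) + (-1)·(1) + (-1)·(1) + (-1)·(1) + (1)·(1) + (1)·(1) + (1)·(1) + (-1)·(-1) + (1)·(1) + (-1)·(-1) + (-1)·(-1) + (-1)·(-1) + (-1)·(1) + (1)·(-1) + (-1)·(1) + (-1)·(1) = -1 + -1 + -1 + -1 + 1 + 1 + 1 + 1 + 1 + 1 + 1 + 1 + -1 + -1 + -1 + -1 = 0.
So rows 5 and 9 are orthogonal; the diagonal entry equals n = 16.

(11,11) entry = 16; (5,9) entry = 0.


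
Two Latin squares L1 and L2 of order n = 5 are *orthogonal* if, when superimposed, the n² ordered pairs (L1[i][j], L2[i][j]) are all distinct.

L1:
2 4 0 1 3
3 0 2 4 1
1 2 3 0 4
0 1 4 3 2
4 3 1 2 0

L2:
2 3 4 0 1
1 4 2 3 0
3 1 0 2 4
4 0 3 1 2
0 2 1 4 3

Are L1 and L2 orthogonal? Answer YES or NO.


Form the n² = 25 superimposed pairs (L1[i][j], L2[i][j]), row by row (rows and columns indexed from 0):
row 0: (2,2) (4,3) (0,4) (1,0) (3,1)
row 1: (3,1) (0,4) (2,2) (4,3) (1,0)
row 2: (1,3) (2,1) (3,0) (0,2) (4,4)
row 3: (0,4) (1,0) (4,3) (3,1) (2,2)
row 4: (4,0) (3,2) (1,1) (2,4) (0,3)
Orthogonality requires all 25 pairs distinct.
But the pair (3,1) repeats: cell (0,4) has L1 = 3, L2 = 1, and cell (1,0) has L1 = 3, L2 = 1.
A repeated pair means some other pair never occurs (only 15 distinct pairs out of 25), so the squares are not orthogonal.
Conclusion: NO.

NO


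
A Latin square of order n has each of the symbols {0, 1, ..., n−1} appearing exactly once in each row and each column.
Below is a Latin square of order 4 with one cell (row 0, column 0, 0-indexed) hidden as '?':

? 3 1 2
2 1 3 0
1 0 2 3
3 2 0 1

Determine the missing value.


Row 0 contains symbols [1, 2, 3] — missing [0].
Column 0 contains symbols [1, 2, 3] — missing [0].
The missing symbol must appear in both missing sets; intersection = [0].
Therefore the hidden value is 0.

Missing value = 0.


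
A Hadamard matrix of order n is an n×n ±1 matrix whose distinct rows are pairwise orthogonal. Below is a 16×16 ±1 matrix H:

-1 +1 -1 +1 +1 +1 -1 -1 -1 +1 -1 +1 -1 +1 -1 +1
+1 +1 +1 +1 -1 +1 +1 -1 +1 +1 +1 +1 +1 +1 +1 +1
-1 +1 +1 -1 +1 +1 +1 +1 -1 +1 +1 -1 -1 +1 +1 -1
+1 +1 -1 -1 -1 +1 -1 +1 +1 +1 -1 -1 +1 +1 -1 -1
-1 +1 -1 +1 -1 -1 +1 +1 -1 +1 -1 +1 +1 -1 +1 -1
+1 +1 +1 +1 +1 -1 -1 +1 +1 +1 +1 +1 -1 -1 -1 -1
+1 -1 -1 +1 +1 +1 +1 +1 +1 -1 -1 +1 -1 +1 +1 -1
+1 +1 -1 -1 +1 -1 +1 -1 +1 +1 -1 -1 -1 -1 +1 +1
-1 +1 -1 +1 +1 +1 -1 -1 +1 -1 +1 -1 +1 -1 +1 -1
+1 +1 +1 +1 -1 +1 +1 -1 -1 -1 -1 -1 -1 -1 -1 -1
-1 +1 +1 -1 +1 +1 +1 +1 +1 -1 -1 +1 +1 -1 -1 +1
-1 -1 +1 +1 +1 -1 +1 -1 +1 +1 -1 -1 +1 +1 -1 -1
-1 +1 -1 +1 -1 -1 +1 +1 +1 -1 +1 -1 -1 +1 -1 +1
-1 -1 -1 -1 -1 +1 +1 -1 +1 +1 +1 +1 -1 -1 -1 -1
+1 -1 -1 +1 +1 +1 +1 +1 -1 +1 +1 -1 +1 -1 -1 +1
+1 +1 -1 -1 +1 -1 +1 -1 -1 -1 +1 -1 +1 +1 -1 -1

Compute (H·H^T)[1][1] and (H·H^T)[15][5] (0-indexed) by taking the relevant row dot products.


Row 1 of H: [1, 1, 1, 1, -1, 1, 1, -1, 1, 1, 1, 1, 1, 1, 1, 1].
Row 5 of H: [1, 1, 1, 1, 1, -1, -1, 1, 1, 1, 1, 1, -1, -1, -1, -1].
Row 15 of H: [1, 1, -1, -1, 1, -1, 1, -1, -1, -1, 1, -1, 1, 1, -1, -1].
(H·H^T)[1][1] = Σ_j H[1][j]·H[1][j] = (1)² + (1)² + (1)² + (1)² + (-1)² + (1)² + (1)² + (-1)² + (1)² + (1)² + (1)² + (1)² + (1)² + (1)² + (1)² + (1)² = 1 + 1 + 1 + 1 + 1 + 1 + 1 + 1 + 1 + 1 + 1 + 1 + 1 + 1 + 1 + 1 = 16.
(H·H^T)[15][5] = Σ_j H[15][j]·H[5][j] = (1)·(1) + (1)·(1) + (-1)·(1) + (-1)·(1) + (1)·(1) + (-1)·(-1) + (1)·(-1) + (-1)·(1) + (-1)·(1) + (-1)·(1) + (1)·(1) + (-1)·(1) + (1)·(-1) + (1)·(-1) + (-1)·(-1) + (-1)·(-1) = 1 + 1 + -1 + -1 + 1 + 1 + -1 + -1 + -1 + -1 + 1 + -1 + -1 + -1 + 1 + 1 = -2.
Rows 15 and 5 are not orthogonal (dot product = -2 ≠ 0), so H is not a Hadamard matrix.

(1,1) entry = 16; (15,5) entry = -2.


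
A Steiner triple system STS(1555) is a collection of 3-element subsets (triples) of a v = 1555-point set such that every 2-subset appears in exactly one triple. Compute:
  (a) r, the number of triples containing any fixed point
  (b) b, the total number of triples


An STS(v) is a 2-(v, 3, 1) BIBD: block size k = 3, λ = 1.
Replication: r(k − 1) = λ(v − 1) ⇒ r·2 = 1555 − 1 = 1554 ⇒ r = 777.
Block count: bk = vr ⇒ b·3 = 1555·777 = 1208235 ⇒ b = 402745.

r = 777, b = 402745.


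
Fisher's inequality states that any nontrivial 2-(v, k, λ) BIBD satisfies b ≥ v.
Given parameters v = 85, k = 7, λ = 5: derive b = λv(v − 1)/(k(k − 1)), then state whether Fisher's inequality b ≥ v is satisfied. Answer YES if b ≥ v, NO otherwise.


r = λ(v − 1)/(k − 1) = 5·84/6 = 70.
b = vr/k = 85·70/7 = 850.
Fisher's inequality: b ≥ v ⇔ 850 ≥ 85? YES.

YES


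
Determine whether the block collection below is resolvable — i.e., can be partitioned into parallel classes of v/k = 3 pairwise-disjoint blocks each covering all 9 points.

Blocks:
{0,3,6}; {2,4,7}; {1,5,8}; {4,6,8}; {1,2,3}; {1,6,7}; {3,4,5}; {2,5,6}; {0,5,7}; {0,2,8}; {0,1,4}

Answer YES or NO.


v = 9, block size k = 3, number of blocks = 11.
For resolvability, blocks must partition into parallel classes of size v/k = 3.
Total blocks must therefore be a multiple of 3: 11 = 3·3 + 2 ⇒ not divisible ✗.
Resolvable? NO.

NO


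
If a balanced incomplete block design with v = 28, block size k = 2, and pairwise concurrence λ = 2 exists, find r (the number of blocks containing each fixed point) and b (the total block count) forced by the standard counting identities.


Any 2-(v, k, λ) BIBD satisfies two necessary conditions:
  (i)  Each point sits in r blocks, and counting incidences through any fixed point gives r(k − 1) = λ(v − 1), so r = λ(v − 1)/(k − 1).
  (ii) Total incidences bk = vr, so b = vr/k.
Step 1: r = λ(v − 1)/(k − 1) = 2·(28 − 1)/(2 − 1) = 2·27/1 = 54/1 = 54.
Step 2: b = vr/k = 28·54/2 = 1512/2 = 756.
Check integrality: r = 54 ∈ Z ✓, b = 756 ∈ Z ✓.
(These identities are necessary conditions: they determine r and b for any design with these parameters, but do not by themselves prove that one exists.)

r = 54, b = 756.


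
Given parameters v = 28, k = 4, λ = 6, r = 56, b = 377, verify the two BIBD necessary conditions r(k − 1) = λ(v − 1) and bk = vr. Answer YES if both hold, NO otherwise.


Condition (i): r(k − 1) = 56·3 = 168; λ(v − 1) = 6·27 = 162. Match? NO.
Condition (ii): bk = 377·4 = 1508; vr = 28·56 = 1568. Match? NO.
Both conditions hold? NO.

NO


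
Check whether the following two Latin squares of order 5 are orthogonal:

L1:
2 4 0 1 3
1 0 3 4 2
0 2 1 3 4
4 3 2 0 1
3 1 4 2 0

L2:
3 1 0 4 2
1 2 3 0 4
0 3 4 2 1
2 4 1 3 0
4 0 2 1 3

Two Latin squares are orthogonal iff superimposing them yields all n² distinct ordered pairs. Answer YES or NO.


Form the n² = 25 superimposed pairs (L1[i][j], L2[i][j]), row by row (rows and columns indexed from 0):
row 0: (2,3) (4,1) (0,0) (1,4) (3,2)
row 1: (1,1) (0,2) (3,3) (4,0) (2,4)
row 2: (0,0) (2,3) (1,4) (3,2) (4,1)
row 3: (4,2) (3,4) (2,1) (0,3) (1,0)
row 4: (3,4) (1,0) (4,2) (2,1) (0,3)
Orthogonality requires all 25 pairs distinct.
But the pair (0,0) repeats: cell (0,2) has L1 = 0, L2 = 0, and cell (2,0) has L1 = 0, L2 = 0.
A repeated pair means some other pair never occurs (only 15 distinct pairs out of 25), so the squares are not orthogonal.
Conclusion: NO.

NO


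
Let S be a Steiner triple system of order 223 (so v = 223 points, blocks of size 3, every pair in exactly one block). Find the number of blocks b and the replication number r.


An STS(v) is a 2-(v, 3, 1) BIBD: block size k = 3, λ = 1.
Replication: r(k − 1) = λ(v − 1) ⇒ r·2 = 223 − 1 = 222 ⇒ r = 111.
Block count: bk = vr ⇒ b·3 = 223·111 = 24753 ⇒ b = 8251.

r = 111, b = 8251.


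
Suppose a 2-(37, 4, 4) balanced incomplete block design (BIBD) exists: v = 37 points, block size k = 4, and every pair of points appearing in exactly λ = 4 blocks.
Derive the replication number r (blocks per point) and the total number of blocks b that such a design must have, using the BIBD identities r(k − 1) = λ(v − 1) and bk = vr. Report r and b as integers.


Any 2-(v, k, λ) BIBD satisfies two necessary conditions:
  (i)  Each point sits in r blocks, and counting incidences through any fixed point gives r(k − 1) = λ(v − 1), so r = λ(v − 1)/(k − 1).
  (ii) Total incidences bk = vr, so b = vr/k.
Step 1: r = λ(v − 1)/(k − 1) = 4·(37 − 1)/(4 − 1) = 4·36/3 = 144/3 = 48.
Step 2: b = vr/k = 37·48/4 = 1776/4 = 444.
Check integrality: r = 48 ∈ Z ✓, b = 444 ∈ Z ✓.
(These identities are necessary conditions: they determine r and b for any design with these parameters, but do not by themselves prove that one exists.)

r = 48, b = 444.


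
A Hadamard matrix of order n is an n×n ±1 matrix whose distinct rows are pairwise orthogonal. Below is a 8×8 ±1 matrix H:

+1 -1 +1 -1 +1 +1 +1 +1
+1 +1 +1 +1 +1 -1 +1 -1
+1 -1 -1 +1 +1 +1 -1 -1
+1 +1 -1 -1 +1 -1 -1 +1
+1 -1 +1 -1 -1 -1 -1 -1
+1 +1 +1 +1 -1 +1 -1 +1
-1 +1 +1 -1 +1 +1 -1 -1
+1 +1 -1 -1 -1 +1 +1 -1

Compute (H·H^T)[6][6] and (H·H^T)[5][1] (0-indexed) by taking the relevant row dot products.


Row 1 of H: [1, 1, 1, 1, 1, -1, 1, -1].
Row 5 of H: [1, 1, 1, 1, -1, 1, -1, 1].
Row 6 of H: [-1, 1, 1, -1, 1, 1, -1, -1].
(H·H^T)[6][6] = Σ_j H[6][j]·H[6][j] = (-1)² + (1)² + (1)² + (-1)² + (1)² + (1)² + (-1)² + (-1)² = 1 + 1 + 1 + 1 + 1 + 1 + 1 + 1 = 8.
(H·H^T)[5][1] = Σ_j H[5][j]·H[1][j] = (1)·(1) + (1)·(1) + (1)·(1) + (1)·(1) + (-1)·(1) + (1)·(-1) + (-1)·(1) + (1)·(-1) = 1 + 1 + 1 + 1 + -1 + -1 + -1 + -1 = 0.
So rows 5 and 1 are orthogonal; the diagonal entry equals n = 8.

(6,6) entry = 8; (5,1) entry = 0.


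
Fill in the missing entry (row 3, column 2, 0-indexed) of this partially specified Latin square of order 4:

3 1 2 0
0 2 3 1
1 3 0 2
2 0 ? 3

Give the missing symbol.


Row 3 contains symbols [0, 2, 3] — missing [1].
Column 2 contains symbols [0, 2, 3] — missing [1].
The missing symbol must appear in both missing sets; intersection = [1].
Therefore the hidden value is 1.

Missing value = 1.


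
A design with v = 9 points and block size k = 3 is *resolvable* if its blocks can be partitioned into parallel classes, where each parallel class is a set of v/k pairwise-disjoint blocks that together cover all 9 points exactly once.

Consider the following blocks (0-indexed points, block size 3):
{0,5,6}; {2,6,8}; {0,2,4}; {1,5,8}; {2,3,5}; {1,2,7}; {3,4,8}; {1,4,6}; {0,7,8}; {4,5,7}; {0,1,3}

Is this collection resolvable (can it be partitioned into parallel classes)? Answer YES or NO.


v = 9, block size k = 3, number of blocks = 11.
For resolvability, blocks must partition into parallel classes of size v/k = 3.
Total blocks must therefore be a multiple of 3: 11 = 3·3 + 2 ⇒ not divisible ✗.
Resolvable? NO.

NO


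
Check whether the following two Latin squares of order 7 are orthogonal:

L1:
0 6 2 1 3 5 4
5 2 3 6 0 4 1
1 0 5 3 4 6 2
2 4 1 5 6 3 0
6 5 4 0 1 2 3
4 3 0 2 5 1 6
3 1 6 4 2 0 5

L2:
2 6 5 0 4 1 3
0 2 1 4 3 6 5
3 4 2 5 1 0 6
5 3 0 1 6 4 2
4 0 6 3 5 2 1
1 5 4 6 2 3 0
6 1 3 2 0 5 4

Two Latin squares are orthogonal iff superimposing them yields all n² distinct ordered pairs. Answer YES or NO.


Form the n² = 49 superimposed pairs (L1[i][j], L2[i][j]), row by row (rows and columns indexed from 0):
row 0: (0,2) (6,6) (2,5) (1,0) (3,4) (5,1) (4,3)
row 1: (5,0) (2,2) (3,1) (6,4) (0,3) (4,6) (1,5)
row 2: (1,3) (0,4) (5,2) (3,5) (4,1) (6,0) (2,6)
row 3: (2,5) (4,3) (1,0) (5,1) (6,6) (3,4) (0,2)
row 4: (6,4) (5,0) (4,6) (0,3) (1,5) (2,2) (3,1)
row 5: (4,1) (3,5) (0,4) (2,6) (5,2) (1,3) (6,0)
row 6: (3,6) (1,1) (6,3) (4,2) (2,0) (0,5) (5,4)
Orthogonality requires all 49 pairs distinct.
But the pair (2,5) repeats: cell (0,2) has L1 = 2, L2 = 5, and cell (3,0) has L1 = 2, L2 = 5.
A repeated pair means some other pair never occurs (only 28 distinct pairs out of 49), so the squares are not orthogonal.
Conclusion: NO.

NO


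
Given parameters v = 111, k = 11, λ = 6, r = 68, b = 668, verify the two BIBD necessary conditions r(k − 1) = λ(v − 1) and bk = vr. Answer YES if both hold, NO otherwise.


Condition (i): r(k − 1) = 68·10 = 680; λ(v − 1) = 6·110 = 660. Match? NO.
Condition (ii): bk = 668·11 = 7348; vr = 111·68 = 7548. Match? NO.
Both conditions hold? NO.

NO


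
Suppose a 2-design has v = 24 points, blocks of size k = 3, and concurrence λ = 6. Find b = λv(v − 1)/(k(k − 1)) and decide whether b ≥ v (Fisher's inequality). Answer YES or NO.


b = λv(v − 1)/(k(k − 1)) = 6·24·23/(3·2) = 3312/6 = 552.
Compare with v = 24: b ≥ v, so Fisher's inequality holds.

YES


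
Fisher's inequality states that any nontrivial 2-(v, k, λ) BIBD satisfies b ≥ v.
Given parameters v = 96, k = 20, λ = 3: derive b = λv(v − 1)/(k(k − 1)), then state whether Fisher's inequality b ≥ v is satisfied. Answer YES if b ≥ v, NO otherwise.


r = λ(v − 1)/(k − 1) = 3·95/19 = 15.
b = vr/k = 96·15/20 = 72.
Fisher's inequality: b ≥ v ⇔ 72 ≥ 96? NO.

NO


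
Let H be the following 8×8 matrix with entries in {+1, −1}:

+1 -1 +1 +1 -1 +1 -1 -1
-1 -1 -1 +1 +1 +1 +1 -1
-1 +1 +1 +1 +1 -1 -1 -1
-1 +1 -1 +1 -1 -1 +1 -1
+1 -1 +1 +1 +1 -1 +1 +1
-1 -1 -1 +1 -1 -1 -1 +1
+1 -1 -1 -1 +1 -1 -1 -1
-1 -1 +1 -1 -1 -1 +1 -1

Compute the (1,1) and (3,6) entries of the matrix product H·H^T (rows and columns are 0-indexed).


Row 1 of H: [-1, -1, -1, 1, 1, 1, 1, -1].
Row 3 of H: [-1, 1, -1, 1, -1, -1, 1, -1].
Row 6 of H: [1, -1, -1, -1, 1, -1, -1, -1].
(H·H^T)[1][1] = Σ_j H[1][j]·H[1][j] = (-1)² + (-1)² + (-1)² + (1)² + (1)² + (1)² + (1)² + (-1)² = 1 + 1 + 1 + 1 + 1 + 1 + 1 + 1 = 8.
(H·H^T)[3][6] = Σ_j H[3][j]·H[6][j] = (-1)·(1) + (1)·(-1) + (-1)·(-1) + (1)·(-1) + (-1)·(1) + (-1)·(-1) + (1)·(-1) + (-1)·(-1) = -1 + -1 + 1 + -1 + -1 + 1 + -1 + 1 = -2.
Rows 3 and 6 are not orthogonal (dot product = -2 ≠ 0), so H is not a Hadamard matrix.

(1,1) entry = 8; (3,6) entry = -2.


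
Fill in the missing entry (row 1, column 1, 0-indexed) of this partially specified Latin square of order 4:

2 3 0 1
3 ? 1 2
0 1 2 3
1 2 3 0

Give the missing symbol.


Row 1 contains symbols [1, 2, 3] — missing [0].
Column 1 contains symbols [1, 2, 3] — missing [0].
The missing symbol must appear in both missing sets; intersection = [0].
Therefore the hidden value is 0.

Missing value = 0.


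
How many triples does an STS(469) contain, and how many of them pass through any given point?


An STS(v) is a 2-(v, 3, 1) BIBD: block size k = 3, λ = 1.
Replication: r(k − 1) = λ(v − 1) ⇒ r·2 = 469 − 1 = 468 ⇒ r = 234.
Block count: b = v(v − 1)/6 = 469·468/6 = 219492/6 = 36582.

r = 234, b = 36582.


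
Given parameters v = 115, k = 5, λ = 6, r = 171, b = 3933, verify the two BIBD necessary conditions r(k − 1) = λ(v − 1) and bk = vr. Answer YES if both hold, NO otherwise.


Condition (i): r(k − 1) = 171·4 = 684; λ(v − 1) = 6·114 = 684. Match? YES.
Condition (ii): bk = 3933·5 = 19665; vr = 115·171 = 19665. Match? YES.
Both conditions hold? YES.

YES


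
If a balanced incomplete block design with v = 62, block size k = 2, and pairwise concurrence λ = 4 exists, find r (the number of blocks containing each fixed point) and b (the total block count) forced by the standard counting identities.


Any 2-(v, k, λ) BIBD satisfies two necessary conditions:
  (i)  Each point sits in r blocks, and counting incidences through any fixed point gives r(k − 1) = λ(v − 1), so r = λ(v − 1)/(k − 1).
  (ii) Total incidences bk = vr, so b = vr/k.
Step 1: r = λ(v − 1)/(k − 1) = 4·(62 − 1)/(2 − 1) = 4·61/1 = 244/1 = 244.
Step 2: b = vr/k = 62·244/2 = 15128/2 = 7564.
Check integrality: r = 244 ∈ Z ✓, b = 7564 ∈ Z ✓.
(These identities are necessary conditions: they determine r and b for any design with these parameters, but do not by themselves prove that one exists.)

r = 244, b = 7564.


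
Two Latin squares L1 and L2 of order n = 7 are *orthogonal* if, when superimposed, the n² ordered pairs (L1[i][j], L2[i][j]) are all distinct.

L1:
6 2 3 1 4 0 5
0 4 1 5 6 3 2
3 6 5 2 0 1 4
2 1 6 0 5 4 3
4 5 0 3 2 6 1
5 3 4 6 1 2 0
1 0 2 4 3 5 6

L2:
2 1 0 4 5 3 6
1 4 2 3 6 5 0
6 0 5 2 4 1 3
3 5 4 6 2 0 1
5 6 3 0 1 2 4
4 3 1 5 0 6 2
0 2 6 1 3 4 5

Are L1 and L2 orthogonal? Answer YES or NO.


Form the n² = 49 superimposed pairs (L1[i][j], L2[i][j]), row by row (rows and columns indexed from 0):
row 0: (6,2) (2,1) (3,0) (1,4) (4,5) (0,3) (5,6)
row 1: (0,1) (4,4) (1,2) (5,3) (6,6) (3,5) (2,0)
row 2: (3,6) (6,0) (5,5) (2,2) (0,4) (1,1) (4,3)
row 3: (2,3) (1,5) (6,4) (0,6) (5,2) (4,0) (3,1)
row 4: (4,5) (5,6) (0,3) (3,0) (2,1) (6,2) (1,4)
row 5: (5,4) (3,3) (4,1) (6,5) (1,0) (2,6) (0,2)
row 6: (1,0) (0,2) (2,6) (4,1) (3,3) (5,4) (6,5)
Orthogonality requires all 49 pairs distinct.
But the pair (4,5) repeats: cell (0,4) has L1 = 4, L2 = 5, and cell (4,0) has L1 = 4, L2 = 5.
A repeated pair means some other pair never occurs (only 35 distinct pairs out of 49), so the squares are not orthogonal.
Conclusion: NO.

NO


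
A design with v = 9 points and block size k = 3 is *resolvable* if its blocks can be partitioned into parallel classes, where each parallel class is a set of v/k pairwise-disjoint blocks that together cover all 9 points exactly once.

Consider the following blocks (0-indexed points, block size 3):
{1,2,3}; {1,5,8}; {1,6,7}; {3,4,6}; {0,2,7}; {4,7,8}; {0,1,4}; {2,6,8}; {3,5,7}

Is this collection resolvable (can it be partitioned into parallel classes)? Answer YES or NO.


v = 9, block size k = 3, number of blocks = 9.
For resolvability, blocks must partition into parallel classes of size v/k = 3.
Total blocks must therefore be a multiple of 3: 9 = 3·3 + 0 ⇒ divisible ✓.
Consider block {1,2,3}. The only other block(s) in the collection disjoint from it are {4,7,8} — just 1 block(s). Any parallel class containing {1,2,3} would need 2 other blocks each disjoint from it, so no parallel class of size 3 can contain {1,2,3}.
Since every block must belong to some parallel class in a resolution, the collection cannot be partitioned into parallel classes.
Resolvable? NO.

NO


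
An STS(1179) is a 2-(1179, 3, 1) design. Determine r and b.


An STS(v) is a 2-(v, 3, 1) BIBD: block size k = 3, λ = 1.
Replication: r(k − 1) = λ(v − 1) ⇒ r·2 = 1179 − 1 = 1178 ⇒ r = 589.
Block count: bk = vr ⇒ b·3 = 1179·589 = 694431 ⇒ b = 231477.

r = 589, b = 231477.


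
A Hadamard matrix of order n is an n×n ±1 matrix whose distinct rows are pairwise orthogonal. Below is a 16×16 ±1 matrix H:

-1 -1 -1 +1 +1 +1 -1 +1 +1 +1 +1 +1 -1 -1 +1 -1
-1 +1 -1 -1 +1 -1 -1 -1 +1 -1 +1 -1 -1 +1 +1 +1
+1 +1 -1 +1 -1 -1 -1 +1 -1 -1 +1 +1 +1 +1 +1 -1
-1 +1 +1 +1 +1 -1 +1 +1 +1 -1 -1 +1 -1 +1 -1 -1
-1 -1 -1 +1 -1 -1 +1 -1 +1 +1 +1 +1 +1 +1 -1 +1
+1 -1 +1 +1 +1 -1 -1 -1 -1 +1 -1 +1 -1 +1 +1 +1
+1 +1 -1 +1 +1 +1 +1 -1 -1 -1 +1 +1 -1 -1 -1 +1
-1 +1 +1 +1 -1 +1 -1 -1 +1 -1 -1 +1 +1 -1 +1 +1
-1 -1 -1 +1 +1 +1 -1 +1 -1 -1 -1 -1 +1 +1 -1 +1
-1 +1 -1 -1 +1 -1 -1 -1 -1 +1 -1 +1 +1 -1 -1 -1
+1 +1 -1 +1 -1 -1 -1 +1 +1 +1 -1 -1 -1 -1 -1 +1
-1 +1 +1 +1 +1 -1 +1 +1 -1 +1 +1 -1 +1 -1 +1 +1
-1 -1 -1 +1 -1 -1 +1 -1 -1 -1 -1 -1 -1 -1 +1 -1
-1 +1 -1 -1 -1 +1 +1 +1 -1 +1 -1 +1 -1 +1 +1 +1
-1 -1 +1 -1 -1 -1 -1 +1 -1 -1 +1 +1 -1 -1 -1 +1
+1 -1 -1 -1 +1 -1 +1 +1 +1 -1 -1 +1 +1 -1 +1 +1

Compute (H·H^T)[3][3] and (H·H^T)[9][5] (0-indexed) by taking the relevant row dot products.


Row 3 of H: [-1, 1, 1, 1, 1, -1, 1, 1, 1, -1, -1, 1, -1, 1, -1, -1].
Row 5 of H: [1, -1, 1, 1, 1, -1, -1, -1, -1, 1, -1, 1, -1, 1, 1, 1].
Row 9 of H: [-1, 1, -1, -1, 1, -1, -1, -1, -1, 1, -1, 1, 1, -1, -1, -1].
(H·H^T)[3][3] = Σ_j H[3][j]·H[3][j] = (-1)² + (1)² + (1)² + (1)² + (1)² + (-1)² + (1)² + (1)² + (1)² + (-1)² + (-1)² + (1)² + (-1)² + (1)² + (-1)² + (-1)² = 1 + 1 + 1 + 1 + 1 + 1 + 1 + 1 + 1 + 1 + 1 + 1 + 1 + 1 + 1 + 1 = 16.
(H·H^T)[9][5] = Σ_j H[9][j]·H[5][j] = (-1)·(1) + (1)·(-1) + (-1)·(1) + (-1)·(1) + (1)·(1) + (-1)·(-1) + (-1)·(-1) + (-1)·(-1) + (-1)·(-1) + (1)·(1) + (-1)·(-1) + (1)·(1) + (1)·(-1) + (-1)·(1) + (-1)·(1) + (-1)·(1) = -1 + -1 + -1 + -1 + 1 + 1 + 1 + 1 + 1 + 1 + 1 + 1 + -1 + -1 + -1 + -1 = 0.
So rows 9 and 5 are orthogonal; the diagonal entry equals n = 16.

(3,3) entry = 16; (9,5) entry = 0.


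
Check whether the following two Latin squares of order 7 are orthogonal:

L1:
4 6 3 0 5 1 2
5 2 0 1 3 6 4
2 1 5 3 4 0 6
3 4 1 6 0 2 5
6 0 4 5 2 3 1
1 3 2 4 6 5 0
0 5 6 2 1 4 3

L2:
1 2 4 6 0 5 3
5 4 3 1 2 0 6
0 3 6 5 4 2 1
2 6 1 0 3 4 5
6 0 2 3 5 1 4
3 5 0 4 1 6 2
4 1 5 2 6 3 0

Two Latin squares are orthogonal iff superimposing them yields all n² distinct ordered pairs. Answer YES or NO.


Form the n² = 49 superimposed pairs (L1[i][j], L2[i][j]), row by row (rows and columns indexed from 0):
row 0: (4,1) (6,2) (3,4) (0,6) (5,0) (1,5) (2,3)
row 1: (5,5) (2,4) (0,3) (1,1) (3,2) (6,0) (4,6)
row 2: (2,0) (1,3) (5,6) (3,5) (4,4) (0,2) (6,1)
row 3: (3,2) (4,6) (1,1) (6,0) (0,3) (2,4) (5,5)
row 4: (6,6) (0,0) (4,2) (5,3) (2,5) (3,1) (1,4)
row 5: (1,3) (3,5) (2,0) (4,4) (6,1) (5,6) (0,2)
row 6: (0,4) (5,1) (6,5) (2,2) (1,6) (4,3) (3,0)
Orthogonality requires all 49 pairs distinct.
But the pair (3,2) repeats: cell (1,4) has L1 = 3, L2 = 2, and cell (3,0) has L1 = 3, L2 = 2.
A repeated pair means some other pair never occurs (only 35 distinct pairs out of 49), so the squares are not orthogonal.
Conclusion: NO.

NO


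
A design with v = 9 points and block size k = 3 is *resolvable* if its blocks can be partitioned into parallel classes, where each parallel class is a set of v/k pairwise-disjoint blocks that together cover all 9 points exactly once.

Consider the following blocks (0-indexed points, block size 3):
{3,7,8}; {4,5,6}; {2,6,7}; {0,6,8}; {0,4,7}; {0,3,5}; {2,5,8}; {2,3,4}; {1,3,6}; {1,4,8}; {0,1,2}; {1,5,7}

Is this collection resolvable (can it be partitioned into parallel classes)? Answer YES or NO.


v = 9, block size k = 3, number of blocks = 12.
For resolvability, blocks must partition into parallel classes of size v/k = 3.
Total blocks must therefore be a multiple of 3: 12 = 3·4 + 0 ⇒ divisible ✓.
Greedy packing gives 4 candidate class(es). Each should be a full parallel class (size 3, covers all 9 points).
  Class 1 (3 blocks): {3,7,8}; {4,5,6}; {0,1,2}. Points covered: [0, 1, 2, 3, 4, 5, 6, 7, 8].
  Class 2 (3 blocks): {2,6,7}; {0,3,5}; {1,4,8}. Points covered: [0, 1, 2, 3, 4, 5, 6, 7, 8].
  Class 3 (3 blocks): {0,6,8}; {2,3,4}; {1,5,7}. Points covered: [0, 1, 2, 3, 4, 5, 6, 7, 8].
  Class 4 (3 blocks): {0,4,7}; {2,5,8}; {1,3,6}. Points covered: [0, 1, 2, 3, 4, 5, 6, 7, 8].
All classes full (size 3)? YES. All classes cover every point? YES.
Resolvable? YES.

YES


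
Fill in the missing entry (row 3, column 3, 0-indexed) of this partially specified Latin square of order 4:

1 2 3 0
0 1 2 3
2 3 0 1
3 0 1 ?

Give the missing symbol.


Row 3 contains symbols [0, 1, 3] — missing [2].
Column 3 contains symbols [0, 1, 3] — missing [2].
The missing symbol must appear in both missing sets; intersection = [2].
Therefore the hidden value is 2.

Missing value = 2.


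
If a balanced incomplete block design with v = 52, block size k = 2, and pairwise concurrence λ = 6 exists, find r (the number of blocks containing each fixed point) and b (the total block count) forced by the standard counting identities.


Any 2-(v, k, λ) BIBD satisfies two necessary conditions:
  (i)  Each point sits in r blocks, and counting incidences through any fixed point gives r(k − 1) = λ(v − 1), so r = λ(v − 1)/(k − 1).
  (ii) Total incidences bk = vr, so b = vr/k.
Step 1: r = λ(v − 1)/(k − 1) = 6·(52 − 1)/(2 − 1) = 6·51/1 = 306/1 = 306.
Step 2: b = vr/k = 52·306/2 = 15912/2 = 7956.
Check integrality: r = 306 ∈ Z ✓, b = 7956 ∈ Z ✓.
(These identities are necessary conditions: they determine r and b for any design with these parameters, but do not by themselves prove that one exists.)

r = 306, b = 7956.


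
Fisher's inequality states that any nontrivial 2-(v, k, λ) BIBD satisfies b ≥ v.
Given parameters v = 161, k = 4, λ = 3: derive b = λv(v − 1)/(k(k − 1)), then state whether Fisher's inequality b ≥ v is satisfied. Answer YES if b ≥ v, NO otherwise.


b = λv(v − 1)/(k(k − 1)) = 3·161·160/(4·3) = 77280/12 = 6440.
Compare with v = 161: b ≥ v, so Fisher's inequality holds.

YES


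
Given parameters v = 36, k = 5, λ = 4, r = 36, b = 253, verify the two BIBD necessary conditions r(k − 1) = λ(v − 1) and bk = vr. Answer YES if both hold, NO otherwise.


Condition (i): r(k − 1) = 36·4 = 144; λ(v − 1) = 4·35 = 140. Match? NO.
Condition (ii): bk = 253·5 = 1265; vr = 36·36 = 1296. Match? NO.
Both conditions hold? NO.

NO


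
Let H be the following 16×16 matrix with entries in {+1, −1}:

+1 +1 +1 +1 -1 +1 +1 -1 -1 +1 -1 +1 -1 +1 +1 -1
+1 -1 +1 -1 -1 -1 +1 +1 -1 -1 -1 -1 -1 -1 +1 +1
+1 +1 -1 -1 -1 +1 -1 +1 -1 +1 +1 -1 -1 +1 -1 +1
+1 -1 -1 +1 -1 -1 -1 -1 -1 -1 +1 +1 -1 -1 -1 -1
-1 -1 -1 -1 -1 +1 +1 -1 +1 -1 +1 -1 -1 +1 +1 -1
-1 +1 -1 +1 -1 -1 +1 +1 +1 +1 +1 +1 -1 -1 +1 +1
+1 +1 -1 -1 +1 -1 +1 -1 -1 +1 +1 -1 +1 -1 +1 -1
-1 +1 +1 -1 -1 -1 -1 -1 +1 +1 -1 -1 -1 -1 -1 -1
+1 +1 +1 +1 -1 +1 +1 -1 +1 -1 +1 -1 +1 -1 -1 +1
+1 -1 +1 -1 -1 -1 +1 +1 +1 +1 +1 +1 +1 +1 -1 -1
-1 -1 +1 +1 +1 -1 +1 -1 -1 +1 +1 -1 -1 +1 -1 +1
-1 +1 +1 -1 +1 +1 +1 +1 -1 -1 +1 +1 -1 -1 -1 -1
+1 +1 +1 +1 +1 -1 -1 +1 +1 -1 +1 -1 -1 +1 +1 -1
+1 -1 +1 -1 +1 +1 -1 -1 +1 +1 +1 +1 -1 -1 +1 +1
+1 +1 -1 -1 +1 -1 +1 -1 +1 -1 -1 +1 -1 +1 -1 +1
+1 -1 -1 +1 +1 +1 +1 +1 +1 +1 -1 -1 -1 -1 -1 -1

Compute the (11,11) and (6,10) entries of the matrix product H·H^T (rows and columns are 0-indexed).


Row 6 of H: [1, 1, -1, -1, 1, -1, 1, -1, -1, 1, 1, -1, 1, -1, 1, -1].
Row 10 of H: [-1, -1, 1, 1, 1, -1, 1, -1, -1, 1, 1, -1, -1, 1, -1, 1].
Row 11 of H: [-1, 1, 1, -1, 1, 1, 1, 1, -1, -1, 1, 1, -1, -1, -1, -1].
(H·H^T)[11][11] = Σ_j H[11][j]·H[11][j] = (-1)² + (1)² + (1)² + (-1)² + (1)² + (1)² + (1)² + (1)² + (-1)² + (-1)² + (1)² + (1)² + (-1)² + (-1)² + (-1)² + (-1)² = 1 + 1 + 1 + 1 + 1 + 1 + 1 + 1 + 1 + 1 + 1 + 1 + 1 + 1 + 1 + 1 = 16.
(H·H^T)[6][10] = Σ_j H[6][j]·H[10][j] = (1)·(-1) + (1)·(-1) + (-1)·(1) + (-1)·(1) + (1)·(1) + (-1)·(-1) + (1)·(1) + (-1)·(-1) + (-1)·(-1) + (1)·(1) + (1)·(1) + (-1)·(-1) + (1)·(-1) + (-1)·(1) + (1)·(-1) + (-1)·(1) = -1 + -1 + -1 + -1 + 1 + 1 + 1 + 1 + 1 + 1 + 1 + 1 + -1 + -1 + -1 + -1 = 0.
So rows 6 and 10 are orthogonal; the diagonal entry equals n = 16.

(11,11) entry = 16; (6,10) entry = 0.


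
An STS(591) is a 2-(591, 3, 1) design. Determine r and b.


An STS(v) is a 2-(v, 3, 1) BIBD: block size k = 3, λ = 1.
Replication: r(k − 1) = λ(v − 1) ⇒ r·2 = 591 − 1 = 590 ⇒ r = 295.
Block count: b = v(v − 1)/6 = 591·590/6 = 348690/6 = 58115.

r = 295, b = 58115.


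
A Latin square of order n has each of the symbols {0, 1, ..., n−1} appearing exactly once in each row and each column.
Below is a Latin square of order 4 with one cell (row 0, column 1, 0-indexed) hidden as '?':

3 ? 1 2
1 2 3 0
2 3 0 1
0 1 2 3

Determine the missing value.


Row 0 contains symbols [1, 2, 3] — missing [0].
Column 1 contains symbols [1, 2, 3] — missing [0].
The missing symbol must appear in both missing sets; intersection = [0].
Therefore the hidden value is 0.

Missing value = 0.


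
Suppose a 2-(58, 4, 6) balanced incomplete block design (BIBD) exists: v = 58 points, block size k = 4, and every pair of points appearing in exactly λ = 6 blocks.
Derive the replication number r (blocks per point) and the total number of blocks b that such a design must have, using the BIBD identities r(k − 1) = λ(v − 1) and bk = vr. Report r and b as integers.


Any 2-(v, k, λ) BIBD satisfies two necessary conditions:
  (i)  Each point sits in r blocks, and counting incidences through any fixed point gives r(k − 1) = λ(v − 1), so r = λ(v − 1)/(k − 1).
  (ii) Total incidences bk = vr, so b = vr/k.
Step 1: r = λ(v − 1)/(k − 1) = 6·(58 − 1)/(4 − 1) = 6·57/3 = 342/3 = 114.
Step 2: b = vr/k = 58·114/4 = 6612/4 = 1653.
Check integrality: r = 114 ∈ Z ✓, b = 1653 ∈ Z ✓.
(These identities are necessary conditions: they determine r and b for any design with these parameters, but do not by themselves prove that one exists.)

r = 114, b = 1653.


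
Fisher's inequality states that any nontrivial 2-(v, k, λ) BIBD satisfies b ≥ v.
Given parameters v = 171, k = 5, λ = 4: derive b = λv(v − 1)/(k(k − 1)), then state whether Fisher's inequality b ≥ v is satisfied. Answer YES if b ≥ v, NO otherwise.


r = λ(v − 1)/(k − 1) = 4·170/4 = 170.
b = vr/k = 171·170/5 = 5814.
Fisher's inequality: b ≥ v ⇔ 5814 ≥ 171? YES.

YES


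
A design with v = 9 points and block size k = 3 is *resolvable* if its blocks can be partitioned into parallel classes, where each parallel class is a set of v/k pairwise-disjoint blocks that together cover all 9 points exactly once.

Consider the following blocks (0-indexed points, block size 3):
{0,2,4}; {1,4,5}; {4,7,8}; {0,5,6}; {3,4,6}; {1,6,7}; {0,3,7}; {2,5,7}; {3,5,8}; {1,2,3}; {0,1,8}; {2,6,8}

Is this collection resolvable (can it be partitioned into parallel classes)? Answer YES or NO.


v = 9, block size k = 3, number of blocks = 12.
For resolvability, blocks must partition into parallel classes of size v/k = 3.
Total blocks must therefore be a multiple of 3: 12 = 3·4 + 0 ⇒ divisible ✓.
Greedy packing gives 4 candidate class(es). Each should be a full parallel class (size 3, covers all 9 points).
  Class 1 (3 blocks): {0,2,4}; {1,6,7}; {3,5,8}. Points covered: [0, 1, 2, 3, 4, 5, 6, 7, 8].
  Class 2 (3 blocks): {1,4,5}; {0,3,7}; {2,6,8}. Points covered: [0, 1, 2, 3, 4, 5, 6, 7, 8].
  Class 3 (3 blocks): {4,7,8}; {0,5,6}; {1,2,3}. Points covered: [0, 1, 2, 3, 4, 5, 6, 7, 8].
  Class 4 (3 blocks): {3,4,6}; {2,5,7}; {0,1,8}. Points covered: [0, 1, 2, 3, 4, 5, 6, 7, 8].
All classes full (size 3)? YES. All classes cover every point? YES.
Resolvable? YES.

YES


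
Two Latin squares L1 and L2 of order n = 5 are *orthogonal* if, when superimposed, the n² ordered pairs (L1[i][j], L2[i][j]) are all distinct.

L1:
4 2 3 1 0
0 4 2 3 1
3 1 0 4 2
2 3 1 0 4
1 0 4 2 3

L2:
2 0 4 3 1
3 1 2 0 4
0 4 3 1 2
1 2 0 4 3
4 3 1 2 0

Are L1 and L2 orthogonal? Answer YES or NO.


Form the n² = 25 superimposed pairs (L1[i][j], L2[i][j]), row by row (rows and columns indexed from 0):
row 0: (4,2) (2,0) (3,4) (1,3) (0,1)
row 1: (0,3) (4,1) (2,2) (3,0) (1,4)
row 2: (3,0) (1,4) (0,3) (4,1) (2,2)
row 3: (2,1) (3,2) (1,0) (0,4) (4,3)
row 4: (1,4) (0,3) (4,1) (2,2) (3,0)
Orthogonality requires all 25 pairs distinct.
But the pair (3,0) repeats: cell (1,3) has L1 = 3, L2 = 0, and cell (2,0) has L1 = 3, L2 = 0.
A repeated pair means some other pair never occurs (only 15 distinct pairs out of 25), so the squares are not orthogonal.
Conclusion: NO.

NO


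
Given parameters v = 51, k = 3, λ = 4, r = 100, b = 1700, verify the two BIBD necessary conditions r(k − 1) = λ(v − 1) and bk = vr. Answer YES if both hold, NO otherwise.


Condition (i): r(k − 1) = 100·2 = 200; λ(v − 1) = 4·50 = 200. Match? YES.
Condition (ii): bk = 1700·3 = 5100; vr = 51·100 = 5100. Match? YES.
Both conditions hold? YES.

YES


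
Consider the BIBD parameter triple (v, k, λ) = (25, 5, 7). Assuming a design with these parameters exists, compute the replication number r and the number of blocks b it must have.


Any 2-(v, k, λ) BIBD satisfies two necessary conditions:
  (i)  Each point sits in r blocks, and counting incidences through any fixed point gives r(k − 1) = λ(v − 1), so r = λ(v − 1)/(k − 1).
  (ii) Total incidences bk = vr, so b = vr/k.
Step 1: r = λ(v − 1)/(k − 1) = 7·(25 − 1)/(5 − 1) = 7·24/4 = 168/4 = 42.
Step 2: b = vr/k = 25·42/5 = 1050/5 = 210.
Check integrality: r = 42 ∈ Z ✓, b = 210 ∈ Z ✓.
(These identities are necessary conditions: they determine r and b for any design with these parameters, but do not by themselves prove that one exists.)

r = 42, b = 210.


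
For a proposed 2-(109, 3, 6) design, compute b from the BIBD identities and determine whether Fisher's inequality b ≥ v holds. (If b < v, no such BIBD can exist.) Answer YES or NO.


b = λv(v − 1)/(k(k − 1)) = 6·109·108/(3·2) = 70632/6 = 11772.
Compare with v = 109: b ≥ v, so Fisher's inequality holds.

YES


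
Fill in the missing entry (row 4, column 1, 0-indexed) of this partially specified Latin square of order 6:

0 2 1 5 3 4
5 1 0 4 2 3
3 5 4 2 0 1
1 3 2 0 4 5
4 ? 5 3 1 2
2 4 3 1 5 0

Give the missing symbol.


Row 4 contains symbols [1, 2, 3, 4, 5] — missing [0].
Column 1 contains symbols [1, 2, 3, 4, 5] — missing [0].
The missing symbol must appear in both missing sets; intersection = [0].
Therefore the hidden value is 0.

Missing value = 0.


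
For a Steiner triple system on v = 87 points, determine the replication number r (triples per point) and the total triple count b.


An STS(v) is a 2-(v, 3, 1) BIBD: block size k = 3, λ = 1.
Replication: r(k − 1) = λ(v − 1) ⇒ r·2 = 87 − 1 = 86 ⇒ r = 43.
Block count: bk = vr ⇒ b·3 = 87·43 = 3741 ⇒ b = 1247.
(Check via b = v(v − 1)/6 = 87·86/6 = 7482/6 = 1247.)

r = 43, b = 1247.


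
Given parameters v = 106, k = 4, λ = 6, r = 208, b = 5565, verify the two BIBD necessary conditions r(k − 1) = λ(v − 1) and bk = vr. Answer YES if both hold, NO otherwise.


Condition (i): r(k − 1) = 208·3 = 624; λ(v − 1) = 6·105 = 630. Match? NO.
Condition (ii): bk = 5565·4 = 22260; vr = 106·208 = 22048. Match? NO.
Both conditions hold? NO.

NO


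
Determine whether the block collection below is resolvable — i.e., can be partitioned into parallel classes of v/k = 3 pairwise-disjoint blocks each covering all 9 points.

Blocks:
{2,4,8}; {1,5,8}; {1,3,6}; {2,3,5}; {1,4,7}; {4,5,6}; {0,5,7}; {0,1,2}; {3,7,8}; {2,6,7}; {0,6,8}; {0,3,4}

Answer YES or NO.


v = 9, block size k = 3, number of blocks = 12.
For resolvability, blocks must partition into parallel classes of size v/k = 3.
Total blocks must therefore be a multiple of 3: 12 = 3·4 + 0 ⇒ divisible ✓.
Greedy packing gives 4 candidate class(es). Each should be a full parallel class (size 3, covers all 9 points).
  Class 1 (3 blocks): {2,4,8}; {1,3,6}; {0,5,7}. Points covered: [0, 1, 2, 3, 4, 5, 6, 7, 8].
  Class 2 (3 blocks): {1,5,8}; {2,6,7}; {0,3,4}. Points covered: [0, 1, 2, 3, 4, 5, 6, 7, 8].
  Class 3 (3 blocks): {2,3,5}; {1,4,7}; {0,6,8}. Points covered: [0, 1, 2, 3, 4, 5, 6, 7, 8].
  Class 4 (3 blocks): {4,5,6}; {0,1,2}; {3,7,8}. Points covered: [0, 1, 2, 3, 4, 5, 6, 7, 8].
All classes full (size 3)? YES. All classes cover every point? YES.
Resolvable? YES.

YES


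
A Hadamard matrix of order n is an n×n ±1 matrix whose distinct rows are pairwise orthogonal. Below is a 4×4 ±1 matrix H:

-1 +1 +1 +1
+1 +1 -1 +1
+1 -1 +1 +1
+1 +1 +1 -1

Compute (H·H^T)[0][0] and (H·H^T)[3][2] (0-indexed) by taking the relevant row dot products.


Row 0 of H: [-1, 1, 1, 1].
Row 2 of H: [1, -1, 1, 1].
Row 3 of H: [1, 1, 1, -1].
(H·H^T)[0][0] = Σ_j H[0][j]·H[0][j] = (-1)² + (1)² + (1)² + (1)² = 1 + 1 + 1 + 1 = 4.
(H·H^T)[3][2] = Σ_j H[3][j]·H[2][j] = (1)·(1) + (1)·(-1) + (1)·(1) + (-1)·(1) = 1 + -1 + 1 + -1 = 0.
So rows 3 and 2 are orthogonal; the diagonal entry equals n = 4.

(0,0) entry = 4; (3,2) entry = 0.


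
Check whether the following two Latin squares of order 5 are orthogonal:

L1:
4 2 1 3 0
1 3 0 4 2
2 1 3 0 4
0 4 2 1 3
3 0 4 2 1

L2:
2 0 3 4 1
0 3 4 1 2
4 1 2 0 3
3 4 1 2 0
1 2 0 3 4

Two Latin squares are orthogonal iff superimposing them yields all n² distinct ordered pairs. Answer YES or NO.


Form the n² = 25 superimposed pairs (L1[i][j], L2[i][j]), row by row (rows and columns indexed from 0):
row 0: (4,2) (2,0) (1,3) (3,4) (0,1)
row 1: (1,0) (3,3) (0,4) (4,1) (2,2)
row 2: (2,4) (1,1) (3,2) (0,0) (4,3)
row 3: (0,3) (4,4) (2,1) (1,2) (3,0)
row 4: (3,1) (0,2) (4,0) (2,3) (1,4)
Orthogonality requires all 25 pairs distinct.
Check by first coordinate: for each symbol s of L1, list the L2 entries in the n cells where L1 = s; they must all differ.
  L1 = 0: L2 entries (in reading order) 1, 4, 0, 3, 2 — all 5 distinct ✓
  L1 = 1: L2 entries (in reading order) 3, 0, 1, 2, 4 — all 5 distinct ✓
  L1 = 2: L2 entries (in reading order) 0, 2, 4, 1, 3 — all 5 distinct ✓
  L1 = 3: L2 entries (in reading order) 4, 3, 2, 0, 1 — all 5 distinct ✓
  L1 = 4: L2 entries (in reading order) 2, 1, 3, 4, 0 — all 5 distinct ✓
Every symbol of L1 meets every symbol of L2 exactly once, so all 25 pairs are distinct (25 of 25).
Conclusion: YES.

YES
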